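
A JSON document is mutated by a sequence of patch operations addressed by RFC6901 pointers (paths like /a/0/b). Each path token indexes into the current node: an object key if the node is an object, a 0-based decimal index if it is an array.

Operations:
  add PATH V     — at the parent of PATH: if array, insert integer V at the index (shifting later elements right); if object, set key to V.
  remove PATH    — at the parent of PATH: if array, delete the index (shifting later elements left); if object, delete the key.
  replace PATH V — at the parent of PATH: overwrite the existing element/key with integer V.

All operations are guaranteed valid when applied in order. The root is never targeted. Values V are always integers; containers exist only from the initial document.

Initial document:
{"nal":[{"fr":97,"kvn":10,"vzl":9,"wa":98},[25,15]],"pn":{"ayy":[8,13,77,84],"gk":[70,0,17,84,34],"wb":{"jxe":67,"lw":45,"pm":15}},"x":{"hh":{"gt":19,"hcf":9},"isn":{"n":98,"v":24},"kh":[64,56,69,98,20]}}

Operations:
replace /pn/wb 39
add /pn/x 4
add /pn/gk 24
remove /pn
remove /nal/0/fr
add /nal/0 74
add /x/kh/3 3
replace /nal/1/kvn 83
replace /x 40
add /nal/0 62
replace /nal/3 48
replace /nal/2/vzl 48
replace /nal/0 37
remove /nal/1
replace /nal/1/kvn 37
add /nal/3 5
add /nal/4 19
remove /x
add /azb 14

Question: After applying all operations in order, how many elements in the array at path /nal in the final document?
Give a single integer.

Answer: 5

Derivation:
After op 1 (replace /pn/wb 39): {"nal":[{"fr":97,"kvn":10,"vzl":9,"wa":98},[25,15]],"pn":{"ayy":[8,13,77,84],"gk":[70,0,17,84,34],"wb":39},"x":{"hh":{"gt":19,"hcf":9},"isn":{"n":98,"v":24},"kh":[64,56,69,98,20]}}
After op 2 (add /pn/x 4): {"nal":[{"fr":97,"kvn":10,"vzl":9,"wa":98},[25,15]],"pn":{"ayy":[8,13,77,84],"gk":[70,0,17,84,34],"wb":39,"x":4},"x":{"hh":{"gt":19,"hcf":9},"isn":{"n":98,"v":24},"kh":[64,56,69,98,20]}}
After op 3 (add /pn/gk 24): {"nal":[{"fr":97,"kvn":10,"vzl":9,"wa":98},[25,15]],"pn":{"ayy":[8,13,77,84],"gk":24,"wb":39,"x":4},"x":{"hh":{"gt":19,"hcf":9},"isn":{"n":98,"v":24},"kh":[64,56,69,98,20]}}
After op 4 (remove /pn): {"nal":[{"fr":97,"kvn":10,"vzl":9,"wa":98},[25,15]],"x":{"hh":{"gt":19,"hcf":9},"isn":{"n":98,"v":24},"kh":[64,56,69,98,20]}}
After op 5 (remove /nal/0/fr): {"nal":[{"kvn":10,"vzl":9,"wa":98},[25,15]],"x":{"hh":{"gt":19,"hcf":9},"isn":{"n":98,"v":24},"kh":[64,56,69,98,20]}}
After op 6 (add /nal/0 74): {"nal":[74,{"kvn":10,"vzl":9,"wa":98},[25,15]],"x":{"hh":{"gt":19,"hcf":9},"isn":{"n":98,"v":24},"kh":[64,56,69,98,20]}}
After op 7 (add /x/kh/3 3): {"nal":[74,{"kvn":10,"vzl":9,"wa":98},[25,15]],"x":{"hh":{"gt":19,"hcf":9},"isn":{"n":98,"v":24},"kh":[64,56,69,3,98,20]}}
After op 8 (replace /nal/1/kvn 83): {"nal":[74,{"kvn":83,"vzl":9,"wa":98},[25,15]],"x":{"hh":{"gt":19,"hcf":9},"isn":{"n":98,"v":24},"kh":[64,56,69,3,98,20]}}
After op 9 (replace /x 40): {"nal":[74,{"kvn":83,"vzl":9,"wa":98},[25,15]],"x":40}
After op 10 (add /nal/0 62): {"nal":[62,74,{"kvn":83,"vzl":9,"wa":98},[25,15]],"x":40}
After op 11 (replace /nal/3 48): {"nal":[62,74,{"kvn":83,"vzl":9,"wa":98},48],"x":40}
After op 12 (replace /nal/2/vzl 48): {"nal":[62,74,{"kvn":83,"vzl":48,"wa":98},48],"x":40}
After op 13 (replace /nal/0 37): {"nal":[37,74,{"kvn":83,"vzl":48,"wa":98},48],"x":40}
After op 14 (remove /nal/1): {"nal":[37,{"kvn":83,"vzl":48,"wa":98},48],"x":40}
After op 15 (replace /nal/1/kvn 37): {"nal":[37,{"kvn":37,"vzl":48,"wa":98},48],"x":40}
After op 16 (add /nal/3 5): {"nal":[37,{"kvn":37,"vzl":48,"wa":98},48,5],"x":40}
After op 17 (add /nal/4 19): {"nal":[37,{"kvn":37,"vzl":48,"wa":98},48,5,19],"x":40}
After op 18 (remove /x): {"nal":[37,{"kvn":37,"vzl":48,"wa":98},48,5,19]}
After op 19 (add /azb 14): {"azb":14,"nal":[37,{"kvn":37,"vzl":48,"wa":98},48,5,19]}
Size at path /nal: 5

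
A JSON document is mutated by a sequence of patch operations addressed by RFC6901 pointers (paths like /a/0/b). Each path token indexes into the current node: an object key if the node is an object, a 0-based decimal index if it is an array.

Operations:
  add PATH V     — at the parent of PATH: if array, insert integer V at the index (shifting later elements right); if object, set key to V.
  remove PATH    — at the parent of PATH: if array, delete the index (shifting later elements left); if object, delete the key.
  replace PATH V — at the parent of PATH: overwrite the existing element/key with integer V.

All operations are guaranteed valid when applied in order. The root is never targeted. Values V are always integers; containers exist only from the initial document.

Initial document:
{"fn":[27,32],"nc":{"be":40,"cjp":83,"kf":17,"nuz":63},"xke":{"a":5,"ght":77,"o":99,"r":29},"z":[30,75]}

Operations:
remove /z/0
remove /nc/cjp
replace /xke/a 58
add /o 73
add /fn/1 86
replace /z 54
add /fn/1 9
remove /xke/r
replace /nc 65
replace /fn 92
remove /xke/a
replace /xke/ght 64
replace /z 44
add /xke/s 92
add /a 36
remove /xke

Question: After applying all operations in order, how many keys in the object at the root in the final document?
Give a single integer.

After op 1 (remove /z/0): {"fn":[27,32],"nc":{"be":40,"cjp":83,"kf":17,"nuz":63},"xke":{"a":5,"ght":77,"o":99,"r":29},"z":[75]}
After op 2 (remove /nc/cjp): {"fn":[27,32],"nc":{"be":40,"kf":17,"nuz":63},"xke":{"a":5,"ght":77,"o":99,"r":29},"z":[75]}
After op 3 (replace /xke/a 58): {"fn":[27,32],"nc":{"be":40,"kf":17,"nuz":63},"xke":{"a":58,"ght":77,"o":99,"r":29},"z":[75]}
After op 4 (add /o 73): {"fn":[27,32],"nc":{"be":40,"kf":17,"nuz":63},"o":73,"xke":{"a":58,"ght":77,"o":99,"r":29},"z":[75]}
After op 5 (add /fn/1 86): {"fn":[27,86,32],"nc":{"be":40,"kf":17,"nuz":63},"o":73,"xke":{"a":58,"ght":77,"o":99,"r":29},"z":[75]}
After op 6 (replace /z 54): {"fn":[27,86,32],"nc":{"be":40,"kf":17,"nuz":63},"o":73,"xke":{"a":58,"ght":77,"o":99,"r":29},"z":54}
After op 7 (add /fn/1 9): {"fn":[27,9,86,32],"nc":{"be":40,"kf":17,"nuz":63},"o":73,"xke":{"a":58,"ght":77,"o":99,"r":29},"z":54}
After op 8 (remove /xke/r): {"fn":[27,9,86,32],"nc":{"be":40,"kf":17,"nuz":63},"o":73,"xke":{"a":58,"ght":77,"o":99},"z":54}
After op 9 (replace /nc 65): {"fn":[27,9,86,32],"nc":65,"o":73,"xke":{"a":58,"ght":77,"o":99},"z":54}
After op 10 (replace /fn 92): {"fn":92,"nc":65,"o":73,"xke":{"a":58,"ght":77,"o":99},"z":54}
After op 11 (remove /xke/a): {"fn":92,"nc":65,"o":73,"xke":{"ght":77,"o":99},"z":54}
After op 12 (replace /xke/ght 64): {"fn":92,"nc":65,"o":73,"xke":{"ght":64,"o":99},"z":54}
After op 13 (replace /z 44): {"fn":92,"nc":65,"o":73,"xke":{"ght":64,"o":99},"z":44}
After op 14 (add /xke/s 92): {"fn":92,"nc":65,"o":73,"xke":{"ght":64,"o":99,"s":92},"z":44}
After op 15 (add /a 36): {"a":36,"fn":92,"nc":65,"o":73,"xke":{"ght":64,"o":99,"s":92},"z":44}
After op 16 (remove /xke): {"a":36,"fn":92,"nc":65,"o":73,"z":44}
Size at the root: 5

Answer: 5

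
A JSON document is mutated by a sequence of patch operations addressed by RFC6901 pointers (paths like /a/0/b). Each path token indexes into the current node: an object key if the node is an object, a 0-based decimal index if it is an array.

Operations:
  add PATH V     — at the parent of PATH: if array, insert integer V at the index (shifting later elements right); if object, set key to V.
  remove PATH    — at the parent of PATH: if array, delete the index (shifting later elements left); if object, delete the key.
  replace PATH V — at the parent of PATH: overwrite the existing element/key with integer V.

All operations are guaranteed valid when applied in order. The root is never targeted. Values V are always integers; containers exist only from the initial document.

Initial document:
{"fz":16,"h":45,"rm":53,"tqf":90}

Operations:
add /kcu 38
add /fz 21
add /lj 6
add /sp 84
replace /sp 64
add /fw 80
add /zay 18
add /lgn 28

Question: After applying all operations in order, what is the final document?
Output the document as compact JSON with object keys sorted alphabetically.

After op 1 (add /kcu 38): {"fz":16,"h":45,"kcu":38,"rm":53,"tqf":90}
After op 2 (add /fz 21): {"fz":21,"h":45,"kcu":38,"rm":53,"tqf":90}
After op 3 (add /lj 6): {"fz":21,"h":45,"kcu":38,"lj":6,"rm":53,"tqf":90}
After op 4 (add /sp 84): {"fz":21,"h":45,"kcu":38,"lj":6,"rm":53,"sp":84,"tqf":90}
After op 5 (replace /sp 64): {"fz":21,"h":45,"kcu":38,"lj":6,"rm":53,"sp":64,"tqf":90}
After op 6 (add /fw 80): {"fw":80,"fz":21,"h":45,"kcu":38,"lj":6,"rm":53,"sp":64,"tqf":90}
After op 7 (add /zay 18): {"fw":80,"fz":21,"h":45,"kcu":38,"lj":6,"rm":53,"sp":64,"tqf":90,"zay":18}
After op 8 (add /lgn 28): {"fw":80,"fz":21,"h":45,"kcu":38,"lgn":28,"lj":6,"rm":53,"sp":64,"tqf":90,"zay":18}

Answer: {"fw":80,"fz":21,"h":45,"kcu":38,"lgn":28,"lj":6,"rm":53,"sp":64,"tqf":90,"zay":18}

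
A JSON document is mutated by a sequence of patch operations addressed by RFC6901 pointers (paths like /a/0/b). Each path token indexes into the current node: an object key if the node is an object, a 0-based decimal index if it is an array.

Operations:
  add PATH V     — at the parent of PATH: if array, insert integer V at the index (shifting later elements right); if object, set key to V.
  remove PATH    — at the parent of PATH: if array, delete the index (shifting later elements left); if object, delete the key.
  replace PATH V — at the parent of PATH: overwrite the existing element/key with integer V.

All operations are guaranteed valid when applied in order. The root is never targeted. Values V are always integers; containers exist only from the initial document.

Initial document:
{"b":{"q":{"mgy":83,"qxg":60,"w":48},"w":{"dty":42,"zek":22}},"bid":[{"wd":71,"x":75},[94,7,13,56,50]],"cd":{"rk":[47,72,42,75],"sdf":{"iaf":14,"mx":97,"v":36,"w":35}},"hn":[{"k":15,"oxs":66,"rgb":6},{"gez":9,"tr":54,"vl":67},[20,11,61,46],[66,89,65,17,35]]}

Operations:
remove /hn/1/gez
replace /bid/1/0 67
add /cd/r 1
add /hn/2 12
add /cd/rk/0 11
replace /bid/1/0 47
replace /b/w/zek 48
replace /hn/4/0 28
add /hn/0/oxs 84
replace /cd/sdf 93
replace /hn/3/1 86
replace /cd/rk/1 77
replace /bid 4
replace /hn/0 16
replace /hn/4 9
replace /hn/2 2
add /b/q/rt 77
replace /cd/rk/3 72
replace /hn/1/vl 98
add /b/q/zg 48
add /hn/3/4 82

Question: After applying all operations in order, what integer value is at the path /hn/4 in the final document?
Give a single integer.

Answer: 9

Derivation:
After op 1 (remove /hn/1/gez): {"b":{"q":{"mgy":83,"qxg":60,"w":48},"w":{"dty":42,"zek":22}},"bid":[{"wd":71,"x":75},[94,7,13,56,50]],"cd":{"rk":[47,72,42,75],"sdf":{"iaf":14,"mx":97,"v":36,"w":35}},"hn":[{"k":15,"oxs":66,"rgb":6},{"tr":54,"vl":67},[20,11,61,46],[66,89,65,17,35]]}
After op 2 (replace /bid/1/0 67): {"b":{"q":{"mgy":83,"qxg":60,"w":48},"w":{"dty":42,"zek":22}},"bid":[{"wd":71,"x":75},[67,7,13,56,50]],"cd":{"rk":[47,72,42,75],"sdf":{"iaf":14,"mx":97,"v":36,"w":35}},"hn":[{"k":15,"oxs":66,"rgb":6},{"tr":54,"vl":67},[20,11,61,46],[66,89,65,17,35]]}
After op 3 (add /cd/r 1): {"b":{"q":{"mgy":83,"qxg":60,"w":48},"w":{"dty":42,"zek":22}},"bid":[{"wd":71,"x":75},[67,7,13,56,50]],"cd":{"r":1,"rk":[47,72,42,75],"sdf":{"iaf":14,"mx":97,"v":36,"w":35}},"hn":[{"k":15,"oxs":66,"rgb":6},{"tr":54,"vl":67},[20,11,61,46],[66,89,65,17,35]]}
After op 4 (add /hn/2 12): {"b":{"q":{"mgy":83,"qxg":60,"w":48},"w":{"dty":42,"zek":22}},"bid":[{"wd":71,"x":75},[67,7,13,56,50]],"cd":{"r":1,"rk":[47,72,42,75],"sdf":{"iaf":14,"mx":97,"v":36,"w":35}},"hn":[{"k":15,"oxs":66,"rgb":6},{"tr":54,"vl":67},12,[20,11,61,46],[66,89,65,17,35]]}
After op 5 (add /cd/rk/0 11): {"b":{"q":{"mgy":83,"qxg":60,"w":48},"w":{"dty":42,"zek":22}},"bid":[{"wd":71,"x":75},[67,7,13,56,50]],"cd":{"r":1,"rk":[11,47,72,42,75],"sdf":{"iaf":14,"mx":97,"v":36,"w":35}},"hn":[{"k":15,"oxs":66,"rgb":6},{"tr":54,"vl":67},12,[20,11,61,46],[66,89,65,17,35]]}
After op 6 (replace /bid/1/0 47): {"b":{"q":{"mgy":83,"qxg":60,"w":48},"w":{"dty":42,"zek":22}},"bid":[{"wd":71,"x":75},[47,7,13,56,50]],"cd":{"r":1,"rk":[11,47,72,42,75],"sdf":{"iaf":14,"mx":97,"v":36,"w":35}},"hn":[{"k":15,"oxs":66,"rgb":6},{"tr":54,"vl":67},12,[20,11,61,46],[66,89,65,17,35]]}
After op 7 (replace /b/w/zek 48): {"b":{"q":{"mgy":83,"qxg":60,"w":48},"w":{"dty":42,"zek":48}},"bid":[{"wd":71,"x":75},[47,7,13,56,50]],"cd":{"r":1,"rk":[11,47,72,42,75],"sdf":{"iaf":14,"mx":97,"v":36,"w":35}},"hn":[{"k":15,"oxs":66,"rgb":6},{"tr":54,"vl":67},12,[20,11,61,46],[66,89,65,17,35]]}
After op 8 (replace /hn/4/0 28): {"b":{"q":{"mgy":83,"qxg":60,"w":48},"w":{"dty":42,"zek":48}},"bid":[{"wd":71,"x":75},[47,7,13,56,50]],"cd":{"r":1,"rk":[11,47,72,42,75],"sdf":{"iaf":14,"mx":97,"v":36,"w":35}},"hn":[{"k":15,"oxs":66,"rgb":6},{"tr":54,"vl":67},12,[20,11,61,46],[28,89,65,17,35]]}
After op 9 (add /hn/0/oxs 84): {"b":{"q":{"mgy":83,"qxg":60,"w":48},"w":{"dty":42,"zek":48}},"bid":[{"wd":71,"x":75},[47,7,13,56,50]],"cd":{"r":1,"rk":[11,47,72,42,75],"sdf":{"iaf":14,"mx":97,"v":36,"w":35}},"hn":[{"k":15,"oxs":84,"rgb":6},{"tr":54,"vl":67},12,[20,11,61,46],[28,89,65,17,35]]}
After op 10 (replace /cd/sdf 93): {"b":{"q":{"mgy":83,"qxg":60,"w":48},"w":{"dty":42,"zek":48}},"bid":[{"wd":71,"x":75},[47,7,13,56,50]],"cd":{"r":1,"rk":[11,47,72,42,75],"sdf":93},"hn":[{"k":15,"oxs":84,"rgb":6},{"tr":54,"vl":67},12,[20,11,61,46],[28,89,65,17,35]]}
After op 11 (replace /hn/3/1 86): {"b":{"q":{"mgy":83,"qxg":60,"w":48},"w":{"dty":42,"zek":48}},"bid":[{"wd":71,"x":75},[47,7,13,56,50]],"cd":{"r":1,"rk":[11,47,72,42,75],"sdf":93},"hn":[{"k":15,"oxs":84,"rgb":6},{"tr":54,"vl":67},12,[20,86,61,46],[28,89,65,17,35]]}
After op 12 (replace /cd/rk/1 77): {"b":{"q":{"mgy":83,"qxg":60,"w":48},"w":{"dty":42,"zek":48}},"bid":[{"wd":71,"x":75},[47,7,13,56,50]],"cd":{"r":1,"rk":[11,77,72,42,75],"sdf":93},"hn":[{"k":15,"oxs":84,"rgb":6},{"tr":54,"vl":67},12,[20,86,61,46],[28,89,65,17,35]]}
After op 13 (replace /bid 4): {"b":{"q":{"mgy":83,"qxg":60,"w":48},"w":{"dty":42,"zek":48}},"bid":4,"cd":{"r":1,"rk":[11,77,72,42,75],"sdf":93},"hn":[{"k":15,"oxs":84,"rgb":6},{"tr":54,"vl":67},12,[20,86,61,46],[28,89,65,17,35]]}
After op 14 (replace /hn/0 16): {"b":{"q":{"mgy":83,"qxg":60,"w":48},"w":{"dty":42,"zek":48}},"bid":4,"cd":{"r":1,"rk":[11,77,72,42,75],"sdf":93},"hn":[16,{"tr":54,"vl":67},12,[20,86,61,46],[28,89,65,17,35]]}
After op 15 (replace /hn/4 9): {"b":{"q":{"mgy":83,"qxg":60,"w":48},"w":{"dty":42,"zek":48}},"bid":4,"cd":{"r":1,"rk":[11,77,72,42,75],"sdf":93},"hn":[16,{"tr":54,"vl":67},12,[20,86,61,46],9]}
After op 16 (replace /hn/2 2): {"b":{"q":{"mgy":83,"qxg":60,"w":48},"w":{"dty":42,"zek":48}},"bid":4,"cd":{"r":1,"rk":[11,77,72,42,75],"sdf":93},"hn":[16,{"tr":54,"vl":67},2,[20,86,61,46],9]}
After op 17 (add /b/q/rt 77): {"b":{"q":{"mgy":83,"qxg":60,"rt":77,"w":48},"w":{"dty":42,"zek":48}},"bid":4,"cd":{"r":1,"rk":[11,77,72,42,75],"sdf":93},"hn":[16,{"tr":54,"vl":67},2,[20,86,61,46],9]}
After op 18 (replace /cd/rk/3 72): {"b":{"q":{"mgy":83,"qxg":60,"rt":77,"w":48},"w":{"dty":42,"zek":48}},"bid":4,"cd":{"r":1,"rk":[11,77,72,72,75],"sdf":93},"hn":[16,{"tr":54,"vl":67},2,[20,86,61,46],9]}
After op 19 (replace /hn/1/vl 98): {"b":{"q":{"mgy":83,"qxg":60,"rt":77,"w":48},"w":{"dty":42,"zek":48}},"bid":4,"cd":{"r":1,"rk":[11,77,72,72,75],"sdf":93},"hn":[16,{"tr":54,"vl":98},2,[20,86,61,46],9]}
After op 20 (add /b/q/zg 48): {"b":{"q":{"mgy":83,"qxg":60,"rt":77,"w":48,"zg":48},"w":{"dty":42,"zek":48}},"bid":4,"cd":{"r":1,"rk":[11,77,72,72,75],"sdf":93},"hn":[16,{"tr":54,"vl":98},2,[20,86,61,46],9]}
After op 21 (add /hn/3/4 82): {"b":{"q":{"mgy":83,"qxg":60,"rt":77,"w":48,"zg":48},"w":{"dty":42,"zek":48}},"bid":4,"cd":{"r":1,"rk":[11,77,72,72,75],"sdf":93},"hn":[16,{"tr":54,"vl":98},2,[20,86,61,46,82],9]}
Value at /hn/4: 9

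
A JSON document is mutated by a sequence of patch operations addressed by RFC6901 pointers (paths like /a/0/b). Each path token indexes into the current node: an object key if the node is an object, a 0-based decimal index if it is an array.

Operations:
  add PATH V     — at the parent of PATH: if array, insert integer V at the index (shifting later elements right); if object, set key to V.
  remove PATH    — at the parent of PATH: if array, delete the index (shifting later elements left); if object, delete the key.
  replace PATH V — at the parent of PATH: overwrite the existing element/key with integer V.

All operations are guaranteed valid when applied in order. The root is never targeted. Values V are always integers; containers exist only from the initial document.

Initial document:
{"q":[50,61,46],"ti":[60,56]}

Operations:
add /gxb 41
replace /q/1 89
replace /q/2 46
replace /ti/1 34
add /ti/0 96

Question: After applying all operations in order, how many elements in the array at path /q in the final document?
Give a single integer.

Answer: 3

Derivation:
After op 1 (add /gxb 41): {"gxb":41,"q":[50,61,46],"ti":[60,56]}
After op 2 (replace /q/1 89): {"gxb":41,"q":[50,89,46],"ti":[60,56]}
After op 3 (replace /q/2 46): {"gxb":41,"q":[50,89,46],"ti":[60,56]}
After op 4 (replace /ti/1 34): {"gxb":41,"q":[50,89,46],"ti":[60,34]}
After op 5 (add /ti/0 96): {"gxb":41,"q":[50,89,46],"ti":[96,60,34]}
Size at path /q: 3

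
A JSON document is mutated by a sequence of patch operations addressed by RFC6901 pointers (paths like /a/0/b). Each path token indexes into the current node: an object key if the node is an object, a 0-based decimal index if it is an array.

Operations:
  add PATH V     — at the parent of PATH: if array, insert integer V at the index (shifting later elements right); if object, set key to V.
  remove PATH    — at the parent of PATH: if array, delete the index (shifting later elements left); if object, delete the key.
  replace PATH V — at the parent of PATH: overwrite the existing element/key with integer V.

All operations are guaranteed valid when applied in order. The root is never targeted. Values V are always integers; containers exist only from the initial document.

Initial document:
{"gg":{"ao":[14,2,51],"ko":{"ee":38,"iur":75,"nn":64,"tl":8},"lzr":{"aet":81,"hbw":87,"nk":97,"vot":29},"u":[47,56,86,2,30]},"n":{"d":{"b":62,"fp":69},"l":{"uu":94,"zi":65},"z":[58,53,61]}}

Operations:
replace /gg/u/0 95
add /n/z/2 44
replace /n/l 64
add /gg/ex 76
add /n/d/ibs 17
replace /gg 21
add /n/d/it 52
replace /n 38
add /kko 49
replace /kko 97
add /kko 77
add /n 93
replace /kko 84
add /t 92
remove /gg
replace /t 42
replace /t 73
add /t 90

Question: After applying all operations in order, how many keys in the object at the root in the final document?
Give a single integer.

Answer: 3

Derivation:
After op 1 (replace /gg/u/0 95): {"gg":{"ao":[14,2,51],"ko":{"ee":38,"iur":75,"nn":64,"tl":8},"lzr":{"aet":81,"hbw":87,"nk":97,"vot":29},"u":[95,56,86,2,30]},"n":{"d":{"b":62,"fp":69},"l":{"uu":94,"zi":65},"z":[58,53,61]}}
After op 2 (add /n/z/2 44): {"gg":{"ao":[14,2,51],"ko":{"ee":38,"iur":75,"nn":64,"tl":8},"lzr":{"aet":81,"hbw":87,"nk":97,"vot":29},"u":[95,56,86,2,30]},"n":{"d":{"b":62,"fp":69},"l":{"uu":94,"zi":65},"z":[58,53,44,61]}}
After op 3 (replace /n/l 64): {"gg":{"ao":[14,2,51],"ko":{"ee":38,"iur":75,"nn":64,"tl":8},"lzr":{"aet":81,"hbw":87,"nk":97,"vot":29},"u":[95,56,86,2,30]},"n":{"d":{"b":62,"fp":69},"l":64,"z":[58,53,44,61]}}
After op 4 (add /gg/ex 76): {"gg":{"ao":[14,2,51],"ex":76,"ko":{"ee":38,"iur":75,"nn":64,"tl":8},"lzr":{"aet":81,"hbw":87,"nk":97,"vot":29},"u":[95,56,86,2,30]},"n":{"d":{"b":62,"fp":69},"l":64,"z":[58,53,44,61]}}
After op 5 (add /n/d/ibs 17): {"gg":{"ao":[14,2,51],"ex":76,"ko":{"ee":38,"iur":75,"nn":64,"tl":8},"lzr":{"aet":81,"hbw":87,"nk":97,"vot":29},"u":[95,56,86,2,30]},"n":{"d":{"b":62,"fp":69,"ibs":17},"l":64,"z":[58,53,44,61]}}
After op 6 (replace /gg 21): {"gg":21,"n":{"d":{"b":62,"fp":69,"ibs":17},"l":64,"z":[58,53,44,61]}}
After op 7 (add /n/d/it 52): {"gg":21,"n":{"d":{"b":62,"fp":69,"ibs":17,"it":52},"l":64,"z":[58,53,44,61]}}
After op 8 (replace /n 38): {"gg":21,"n":38}
After op 9 (add /kko 49): {"gg":21,"kko":49,"n":38}
After op 10 (replace /kko 97): {"gg":21,"kko":97,"n":38}
After op 11 (add /kko 77): {"gg":21,"kko":77,"n":38}
After op 12 (add /n 93): {"gg":21,"kko":77,"n":93}
After op 13 (replace /kko 84): {"gg":21,"kko":84,"n":93}
After op 14 (add /t 92): {"gg":21,"kko":84,"n":93,"t":92}
After op 15 (remove /gg): {"kko":84,"n":93,"t":92}
After op 16 (replace /t 42): {"kko":84,"n":93,"t":42}
After op 17 (replace /t 73): {"kko":84,"n":93,"t":73}
After op 18 (add /t 90): {"kko":84,"n":93,"t":90}
Size at the root: 3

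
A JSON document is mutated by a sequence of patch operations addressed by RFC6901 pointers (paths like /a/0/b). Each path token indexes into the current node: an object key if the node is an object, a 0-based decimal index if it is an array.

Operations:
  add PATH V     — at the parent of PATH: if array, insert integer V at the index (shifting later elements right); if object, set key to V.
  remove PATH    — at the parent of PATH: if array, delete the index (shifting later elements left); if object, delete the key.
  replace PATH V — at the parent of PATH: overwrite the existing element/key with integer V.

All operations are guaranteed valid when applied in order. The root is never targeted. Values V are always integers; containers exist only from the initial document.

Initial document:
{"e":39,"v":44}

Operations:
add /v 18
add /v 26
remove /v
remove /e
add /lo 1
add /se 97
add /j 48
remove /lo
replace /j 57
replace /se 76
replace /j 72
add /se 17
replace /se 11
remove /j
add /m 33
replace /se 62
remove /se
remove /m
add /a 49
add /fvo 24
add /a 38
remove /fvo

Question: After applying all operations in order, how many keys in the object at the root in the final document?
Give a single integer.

After op 1 (add /v 18): {"e":39,"v":18}
After op 2 (add /v 26): {"e":39,"v":26}
After op 3 (remove /v): {"e":39}
After op 4 (remove /e): {}
After op 5 (add /lo 1): {"lo":1}
After op 6 (add /se 97): {"lo":1,"se":97}
After op 7 (add /j 48): {"j":48,"lo":1,"se":97}
After op 8 (remove /lo): {"j":48,"se":97}
After op 9 (replace /j 57): {"j":57,"se":97}
After op 10 (replace /se 76): {"j":57,"se":76}
After op 11 (replace /j 72): {"j":72,"se":76}
After op 12 (add /se 17): {"j":72,"se":17}
After op 13 (replace /se 11): {"j":72,"se":11}
After op 14 (remove /j): {"se":11}
After op 15 (add /m 33): {"m":33,"se":11}
After op 16 (replace /se 62): {"m":33,"se":62}
After op 17 (remove /se): {"m":33}
After op 18 (remove /m): {}
After op 19 (add /a 49): {"a":49}
After op 20 (add /fvo 24): {"a":49,"fvo":24}
After op 21 (add /a 38): {"a":38,"fvo":24}
After op 22 (remove /fvo): {"a":38}
Size at the root: 1

Answer: 1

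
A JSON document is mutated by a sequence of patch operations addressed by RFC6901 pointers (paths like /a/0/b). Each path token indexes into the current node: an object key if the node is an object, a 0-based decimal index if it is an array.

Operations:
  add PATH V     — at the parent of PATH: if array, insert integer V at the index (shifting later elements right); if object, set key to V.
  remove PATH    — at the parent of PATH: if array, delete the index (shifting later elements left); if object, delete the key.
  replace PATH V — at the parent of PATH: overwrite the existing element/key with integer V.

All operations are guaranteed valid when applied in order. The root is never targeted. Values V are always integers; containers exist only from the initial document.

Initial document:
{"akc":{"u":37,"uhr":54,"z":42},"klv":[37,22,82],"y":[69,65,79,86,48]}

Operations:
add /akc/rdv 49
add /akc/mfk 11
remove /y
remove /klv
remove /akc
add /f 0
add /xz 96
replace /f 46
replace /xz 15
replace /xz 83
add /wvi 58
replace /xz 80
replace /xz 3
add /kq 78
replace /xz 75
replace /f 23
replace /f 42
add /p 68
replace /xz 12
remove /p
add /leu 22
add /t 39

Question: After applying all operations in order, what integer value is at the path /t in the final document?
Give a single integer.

Answer: 39

Derivation:
After op 1 (add /akc/rdv 49): {"akc":{"rdv":49,"u":37,"uhr":54,"z":42},"klv":[37,22,82],"y":[69,65,79,86,48]}
After op 2 (add /akc/mfk 11): {"akc":{"mfk":11,"rdv":49,"u":37,"uhr":54,"z":42},"klv":[37,22,82],"y":[69,65,79,86,48]}
After op 3 (remove /y): {"akc":{"mfk":11,"rdv":49,"u":37,"uhr":54,"z":42},"klv":[37,22,82]}
After op 4 (remove /klv): {"akc":{"mfk":11,"rdv":49,"u":37,"uhr":54,"z":42}}
After op 5 (remove /akc): {}
After op 6 (add /f 0): {"f":0}
After op 7 (add /xz 96): {"f":0,"xz":96}
After op 8 (replace /f 46): {"f":46,"xz":96}
After op 9 (replace /xz 15): {"f":46,"xz":15}
After op 10 (replace /xz 83): {"f":46,"xz":83}
After op 11 (add /wvi 58): {"f":46,"wvi":58,"xz":83}
After op 12 (replace /xz 80): {"f":46,"wvi":58,"xz":80}
After op 13 (replace /xz 3): {"f":46,"wvi":58,"xz":3}
After op 14 (add /kq 78): {"f":46,"kq":78,"wvi":58,"xz":3}
After op 15 (replace /xz 75): {"f":46,"kq":78,"wvi":58,"xz":75}
After op 16 (replace /f 23): {"f":23,"kq":78,"wvi":58,"xz":75}
After op 17 (replace /f 42): {"f":42,"kq":78,"wvi":58,"xz":75}
After op 18 (add /p 68): {"f":42,"kq":78,"p":68,"wvi":58,"xz":75}
After op 19 (replace /xz 12): {"f":42,"kq":78,"p":68,"wvi":58,"xz":12}
After op 20 (remove /p): {"f":42,"kq":78,"wvi":58,"xz":12}
After op 21 (add /leu 22): {"f":42,"kq":78,"leu":22,"wvi":58,"xz":12}
After op 22 (add /t 39): {"f":42,"kq":78,"leu":22,"t":39,"wvi":58,"xz":12}
Value at /t: 39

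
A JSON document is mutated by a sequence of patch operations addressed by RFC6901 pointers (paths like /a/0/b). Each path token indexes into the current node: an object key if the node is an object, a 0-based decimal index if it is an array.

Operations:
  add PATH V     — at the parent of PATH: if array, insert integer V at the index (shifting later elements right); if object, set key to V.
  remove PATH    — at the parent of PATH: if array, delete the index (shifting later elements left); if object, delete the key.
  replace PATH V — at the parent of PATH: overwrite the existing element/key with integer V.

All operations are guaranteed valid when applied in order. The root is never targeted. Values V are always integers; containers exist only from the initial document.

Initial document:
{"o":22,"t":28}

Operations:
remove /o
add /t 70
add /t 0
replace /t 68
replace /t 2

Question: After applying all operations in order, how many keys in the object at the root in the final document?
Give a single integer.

Answer: 1

Derivation:
After op 1 (remove /o): {"t":28}
After op 2 (add /t 70): {"t":70}
After op 3 (add /t 0): {"t":0}
After op 4 (replace /t 68): {"t":68}
After op 5 (replace /t 2): {"t":2}
Size at the root: 1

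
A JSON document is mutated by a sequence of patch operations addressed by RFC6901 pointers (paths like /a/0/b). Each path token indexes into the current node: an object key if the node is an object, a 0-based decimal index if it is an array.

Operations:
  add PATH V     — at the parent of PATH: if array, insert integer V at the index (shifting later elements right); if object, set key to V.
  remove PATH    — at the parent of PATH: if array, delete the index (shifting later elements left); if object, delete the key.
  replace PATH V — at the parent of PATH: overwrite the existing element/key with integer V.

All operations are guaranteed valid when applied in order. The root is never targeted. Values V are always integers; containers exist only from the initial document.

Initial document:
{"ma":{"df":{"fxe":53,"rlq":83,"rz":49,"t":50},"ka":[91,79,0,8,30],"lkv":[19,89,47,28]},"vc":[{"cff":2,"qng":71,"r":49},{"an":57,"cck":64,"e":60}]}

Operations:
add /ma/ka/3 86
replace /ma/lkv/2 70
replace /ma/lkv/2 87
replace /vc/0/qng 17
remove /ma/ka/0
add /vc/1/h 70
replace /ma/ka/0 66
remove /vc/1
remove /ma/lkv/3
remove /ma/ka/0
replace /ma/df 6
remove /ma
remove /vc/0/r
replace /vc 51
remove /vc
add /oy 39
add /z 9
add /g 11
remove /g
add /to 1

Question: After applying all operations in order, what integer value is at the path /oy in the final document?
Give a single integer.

Answer: 39

Derivation:
After op 1 (add /ma/ka/3 86): {"ma":{"df":{"fxe":53,"rlq":83,"rz":49,"t":50},"ka":[91,79,0,86,8,30],"lkv":[19,89,47,28]},"vc":[{"cff":2,"qng":71,"r":49},{"an":57,"cck":64,"e":60}]}
After op 2 (replace /ma/lkv/2 70): {"ma":{"df":{"fxe":53,"rlq":83,"rz":49,"t":50},"ka":[91,79,0,86,8,30],"lkv":[19,89,70,28]},"vc":[{"cff":2,"qng":71,"r":49},{"an":57,"cck":64,"e":60}]}
After op 3 (replace /ma/lkv/2 87): {"ma":{"df":{"fxe":53,"rlq":83,"rz":49,"t":50},"ka":[91,79,0,86,8,30],"lkv":[19,89,87,28]},"vc":[{"cff":2,"qng":71,"r":49},{"an":57,"cck":64,"e":60}]}
After op 4 (replace /vc/0/qng 17): {"ma":{"df":{"fxe":53,"rlq":83,"rz":49,"t":50},"ka":[91,79,0,86,8,30],"lkv":[19,89,87,28]},"vc":[{"cff":2,"qng":17,"r":49},{"an":57,"cck":64,"e":60}]}
After op 5 (remove /ma/ka/0): {"ma":{"df":{"fxe":53,"rlq":83,"rz":49,"t":50},"ka":[79,0,86,8,30],"lkv":[19,89,87,28]},"vc":[{"cff":2,"qng":17,"r":49},{"an":57,"cck":64,"e":60}]}
After op 6 (add /vc/1/h 70): {"ma":{"df":{"fxe":53,"rlq":83,"rz":49,"t":50},"ka":[79,0,86,8,30],"lkv":[19,89,87,28]},"vc":[{"cff":2,"qng":17,"r":49},{"an":57,"cck":64,"e":60,"h":70}]}
After op 7 (replace /ma/ka/0 66): {"ma":{"df":{"fxe":53,"rlq":83,"rz":49,"t":50},"ka":[66,0,86,8,30],"lkv":[19,89,87,28]},"vc":[{"cff":2,"qng":17,"r":49},{"an":57,"cck":64,"e":60,"h":70}]}
After op 8 (remove /vc/1): {"ma":{"df":{"fxe":53,"rlq":83,"rz":49,"t":50},"ka":[66,0,86,8,30],"lkv":[19,89,87,28]},"vc":[{"cff":2,"qng":17,"r":49}]}
After op 9 (remove /ma/lkv/3): {"ma":{"df":{"fxe":53,"rlq":83,"rz":49,"t":50},"ka":[66,0,86,8,30],"lkv":[19,89,87]},"vc":[{"cff":2,"qng":17,"r":49}]}
After op 10 (remove /ma/ka/0): {"ma":{"df":{"fxe":53,"rlq":83,"rz":49,"t":50},"ka":[0,86,8,30],"lkv":[19,89,87]},"vc":[{"cff":2,"qng":17,"r":49}]}
After op 11 (replace /ma/df 6): {"ma":{"df":6,"ka":[0,86,8,30],"lkv":[19,89,87]},"vc":[{"cff":2,"qng":17,"r":49}]}
After op 12 (remove /ma): {"vc":[{"cff":2,"qng":17,"r":49}]}
After op 13 (remove /vc/0/r): {"vc":[{"cff":2,"qng":17}]}
After op 14 (replace /vc 51): {"vc":51}
After op 15 (remove /vc): {}
After op 16 (add /oy 39): {"oy":39}
After op 17 (add /z 9): {"oy":39,"z":9}
After op 18 (add /g 11): {"g":11,"oy":39,"z":9}
After op 19 (remove /g): {"oy":39,"z":9}
After op 20 (add /to 1): {"oy":39,"to":1,"z":9}
Value at /oy: 39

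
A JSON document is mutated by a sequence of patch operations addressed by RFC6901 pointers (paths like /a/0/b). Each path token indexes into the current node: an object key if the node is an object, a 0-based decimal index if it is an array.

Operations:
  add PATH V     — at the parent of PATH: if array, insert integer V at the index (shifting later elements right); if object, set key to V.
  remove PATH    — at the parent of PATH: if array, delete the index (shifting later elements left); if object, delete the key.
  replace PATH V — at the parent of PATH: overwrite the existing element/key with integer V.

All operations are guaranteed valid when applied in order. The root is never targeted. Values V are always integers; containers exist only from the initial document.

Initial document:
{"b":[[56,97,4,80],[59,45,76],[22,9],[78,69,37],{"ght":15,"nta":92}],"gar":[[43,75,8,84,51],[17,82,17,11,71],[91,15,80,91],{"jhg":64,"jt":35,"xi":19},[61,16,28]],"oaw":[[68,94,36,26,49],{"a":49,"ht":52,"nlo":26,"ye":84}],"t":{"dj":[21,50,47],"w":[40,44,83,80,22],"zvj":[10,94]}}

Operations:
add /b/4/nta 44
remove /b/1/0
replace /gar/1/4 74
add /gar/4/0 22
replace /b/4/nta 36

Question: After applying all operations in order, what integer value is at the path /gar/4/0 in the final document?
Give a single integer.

Answer: 22

Derivation:
After op 1 (add /b/4/nta 44): {"b":[[56,97,4,80],[59,45,76],[22,9],[78,69,37],{"ght":15,"nta":44}],"gar":[[43,75,8,84,51],[17,82,17,11,71],[91,15,80,91],{"jhg":64,"jt":35,"xi":19},[61,16,28]],"oaw":[[68,94,36,26,49],{"a":49,"ht":52,"nlo":26,"ye":84}],"t":{"dj":[21,50,47],"w":[40,44,83,80,22],"zvj":[10,94]}}
After op 2 (remove /b/1/0): {"b":[[56,97,4,80],[45,76],[22,9],[78,69,37],{"ght":15,"nta":44}],"gar":[[43,75,8,84,51],[17,82,17,11,71],[91,15,80,91],{"jhg":64,"jt":35,"xi":19},[61,16,28]],"oaw":[[68,94,36,26,49],{"a":49,"ht":52,"nlo":26,"ye":84}],"t":{"dj":[21,50,47],"w":[40,44,83,80,22],"zvj":[10,94]}}
After op 3 (replace /gar/1/4 74): {"b":[[56,97,4,80],[45,76],[22,9],[78,69,37],{"ght":15,"nta":44}],"gar":[[43,75,8,84,51],[17,82,17,11,74],[91,15,80,91],{"jhg":64,"jt":35,"xi":19},[61,16,28]],"oaw":[[68,94,36,26,49],{"a":49,"ht":52,"nlo":26,"ye":84}],"t":{"dj":[21,50,47],"w":[40,44,83,80,22],"zvj":[10,94]}}
After op 4 (add /gar/4/0 22): {"b":[[56,97,4,80],[45,76],[22,9],[78,69,37],{"ght":15,"nta":44}],"gar":[[43,75,8,84,51],[17,82,17,11,74],[91,15,80,91],{"jhg":64,"jt":35,"xi":19},[22,61,16,28]],"oaw":[[68,94,36,26,49],{"a":49,"ht":52,"nlo":26,"ye":84}],"t":{"dj":[21,50,47],"w":[40,44,83,80,22],"zvj":[10,94]}}
After op 5 (replace /b/4/nta 36): {"b":[[56,97,4,80],[45,76],[22,9],[78,69,37],{"ght":15,"nta":36}],"gar":[[43,75,8,84,51],[17,82,17,11,74],[91,15,80,91],{"jhg":64,"jt":35,"xi":19},[22,61,16,28]],"oaw":[[68,94,36,26,49],{"a":49,"ht":52,"nlo":26,"ye":84}],"t":{"dj":[21,50,47],"w":[40,44,83,80,22],"zvj":[10,94]}}
Value at /gar/4/0: 22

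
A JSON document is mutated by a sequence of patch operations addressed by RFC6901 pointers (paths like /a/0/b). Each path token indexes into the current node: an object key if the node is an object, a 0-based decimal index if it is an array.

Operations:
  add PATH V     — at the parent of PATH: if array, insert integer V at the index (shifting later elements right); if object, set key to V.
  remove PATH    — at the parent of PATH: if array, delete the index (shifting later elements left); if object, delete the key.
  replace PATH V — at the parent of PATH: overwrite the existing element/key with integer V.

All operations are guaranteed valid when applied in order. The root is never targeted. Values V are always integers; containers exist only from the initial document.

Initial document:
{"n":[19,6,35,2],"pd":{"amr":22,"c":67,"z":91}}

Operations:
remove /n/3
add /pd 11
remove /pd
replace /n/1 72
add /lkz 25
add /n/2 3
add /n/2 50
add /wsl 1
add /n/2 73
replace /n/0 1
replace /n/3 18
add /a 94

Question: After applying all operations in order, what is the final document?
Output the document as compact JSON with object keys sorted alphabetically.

Answer: {"a":94,"lkz":25,"n":[1,72,73,18,3,35],"wsl":1}

Derivation:
After op 1 (remove /n/3): {"n":[19,6,35],"pd":{"amr":22,"c":67,"z":91}}
After op 2 (add /pd 11): {"n":[19,6,35],"pd":11}
After op 3 (remove /pd): {"n":[19,6,35]}
After op 4 (replace /n/1 72): {"n":[19,72,35]}
After op 5 (add /lkz 25): {"lkz":25,"n":[19,72,35]}
After op 6 (add /n/2 3): {"lkz":25,"n":[19,72,3,35]}
After op 7 (add /n/2 50): {"lkz":25,"n":[19,72,50,3,35]}
After op 8 (add /wsl 1): {"lkz":25,"n":[19,72,50,3,35],"wsl":1}
After op 9 (add /n/2 73): {"lkz":25,"n":[19,72,73,50,3,35],"wsl":1}
After op 10 (replace /n/0 1): {"lkz":25,"n":[1,72,73,50,3,35],"wsl":1}
After op 11 (replace /n/3 18): {"lkz":25,"n":[1,72,73,18,3,35],"wsl":1}
After op 12 (add /a 94): {"a":94,"lkz":25,"n":[1,72,73,18,3,35],"wsl":1}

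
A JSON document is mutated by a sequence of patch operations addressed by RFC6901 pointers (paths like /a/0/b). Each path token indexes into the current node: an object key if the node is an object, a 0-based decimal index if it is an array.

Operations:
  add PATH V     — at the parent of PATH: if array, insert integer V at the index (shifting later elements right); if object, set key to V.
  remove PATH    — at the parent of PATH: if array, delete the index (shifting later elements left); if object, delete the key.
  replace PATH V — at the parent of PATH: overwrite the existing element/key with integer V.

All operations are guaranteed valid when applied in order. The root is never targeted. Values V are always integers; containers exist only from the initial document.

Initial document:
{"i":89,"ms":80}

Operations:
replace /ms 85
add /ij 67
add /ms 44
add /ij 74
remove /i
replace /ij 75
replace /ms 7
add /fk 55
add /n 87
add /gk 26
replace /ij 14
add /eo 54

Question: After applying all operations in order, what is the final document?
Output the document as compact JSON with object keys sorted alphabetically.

Answer: {"eo":54,"fk":55,"gk":26,"ij":14,"ms":7,"n":87}

Derivation:
After op 1 (replace /ms 85): {"i":89,"ms":85}
After op 2 (add /ij 67): {"i":89,"ij":67,"ms":85}
After op 3 (add /ms 44): {"i":89,"ij":67,"ms":44}
After op 4 (add /ij 74): {"i":89,"ij":74,"ms":44}
After op 5 (remove /i): {"ij":74,"ms":44}
After op 6 (replace /ij 75): {"ij":75,"ms":44}
After op 7 (replace /ms 7): {"ij":75,"ms":7}
After op 8 (add /fk 55): {"fk":55,"ij":75,"ms":7}
After op 9 (add /n 87): {"fk":55,"ij":75,"ms":7,"n":87}
After op 10 (add /gk 26): {"fk":55,"gk":26,"ij":75,"ms":7,"n":87}
After op 11 (replace /ij 14): {"fk":55,"gk":26,"ij":14,"ms":7,"n":87}
After op 12 (add /eo 54): {"eo":54,"fk":55,"gk":26,"ij":14,"ms":7,"n":87}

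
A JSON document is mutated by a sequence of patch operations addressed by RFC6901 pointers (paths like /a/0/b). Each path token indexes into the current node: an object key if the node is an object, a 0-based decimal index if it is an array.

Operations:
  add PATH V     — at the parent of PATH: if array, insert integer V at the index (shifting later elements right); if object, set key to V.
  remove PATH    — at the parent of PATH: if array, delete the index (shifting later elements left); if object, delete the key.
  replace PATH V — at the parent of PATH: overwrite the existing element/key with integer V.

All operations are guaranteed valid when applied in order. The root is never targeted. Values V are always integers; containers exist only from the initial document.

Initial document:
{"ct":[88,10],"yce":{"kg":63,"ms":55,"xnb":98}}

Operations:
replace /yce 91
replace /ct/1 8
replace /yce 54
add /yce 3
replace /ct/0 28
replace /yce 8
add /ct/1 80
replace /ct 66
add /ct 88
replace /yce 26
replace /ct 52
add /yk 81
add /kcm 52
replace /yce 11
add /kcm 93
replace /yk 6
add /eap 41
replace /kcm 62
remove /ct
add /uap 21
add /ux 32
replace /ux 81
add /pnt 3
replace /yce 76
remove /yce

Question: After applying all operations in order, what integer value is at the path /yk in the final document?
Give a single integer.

Answer: 6

Derivation:
After op 1 (replace /yce 91): {"ct":[88,10],"yce":91}
After op 2 (replace /ct/1 8): {"ct":[88,8],"yce":91}
After op 3 (replace /yce 54): {"ct":[88,8],"yce":54}
After op 4 (add /yce 3): {"ct":[88,8],"yce":3}
After op 5 (replace /ct/0 28): {"ct":[28,8],"yce":3}
After op 6 (replace /yce 8): {"ct":[28,8],"yce":8}
After op 7 (add /ct/1 80): {"ct":[28,80,8],"yce":8}
After op 8 (replace /ct 66): {"ct":66,"yce":8}
After op 9 (add /ct 88): {"ct":88,"yce":8}
After op 10 (replace /yce 26): {"ct":88,"yce":26}
After op 11 (replace /ct 52): {"ct":52,"yce":26}
After op 12 (add /yk 81): {"ct":52,"yce":26,"yk":81}
After op 13 (add /kcm 52): {"ct":52,"kcm":52,"yce":26,"yk":81}
After op 14 (replace /yce 11): {"ct":52,"kcm":52,"yce":11,"yk":81}
After op 15 (add /kcm 93): {"ct":52,"kcm":93,"yce":11,"yk":81}
After op 16 (replace /yk 6): {"ct":52,"kcm":93,"yce":11,"yk":6}
After op 17 (add /eap 41): {"ct":52,"eap":41,"kcm":93,"yce":11,"yk":6}
After op 18 (replace /kcm 62): {"ct":52,"eap":41,"kcm":62,"yce":11,"yk":6}
After op 19 (remove /ct): {"eap":41,"kcm":62,"yce":11,"yk":6}
After op 20 (add /uap 21): {"eap":41,"kcm":62,"uap":21,"yce":11,"yk":6}
After op 21 (add /ux 32): {"eap":41,"kcm":62,"uap":21,"ux":32,"yce":11,"yk":6}
After op 22 (replace /ux 81): {"eap":41,"kcm":62,"uap":21,"ux":81,"yce":11,"yk":6}
After op 23 (add /pnt 3): {"eap":41,"kcm":62,"pnt":3,"uap":21,"ux":81,"yce":11,"yk":6}
After op 24 (replace /yce 76): {"eap":41,"kcm":62,"pnt":3,"uap":21,"ux":81,"yce":76,"yk":6}
After op 25 (remove /yce): {"eap":41,"kcm":62,"pnt":3,"uap":21,"ux":81,"yk":6}
Value at /yk: 6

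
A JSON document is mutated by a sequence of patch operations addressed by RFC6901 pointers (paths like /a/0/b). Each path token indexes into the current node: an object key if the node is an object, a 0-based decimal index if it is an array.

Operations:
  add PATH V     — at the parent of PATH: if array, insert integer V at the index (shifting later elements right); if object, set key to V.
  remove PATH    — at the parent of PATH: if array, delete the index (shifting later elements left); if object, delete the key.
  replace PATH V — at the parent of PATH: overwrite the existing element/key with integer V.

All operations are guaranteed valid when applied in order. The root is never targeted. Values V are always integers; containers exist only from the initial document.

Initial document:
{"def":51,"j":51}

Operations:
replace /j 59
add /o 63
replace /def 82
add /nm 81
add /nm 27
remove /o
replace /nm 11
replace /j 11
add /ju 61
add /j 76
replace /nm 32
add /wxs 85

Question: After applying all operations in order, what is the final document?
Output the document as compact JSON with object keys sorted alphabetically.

After op 1 (replace /j 59): {"def":51,"j":59}
After op 2 (add /o 63): {"def":51,"j":59,"o":63}
After op 3 (replace /def 82): {"def":82,"j":59,"o":63}
After op 4 (add /nm 81): {"def":82,"j":59,"nm":81,"o":63}
After op 5 (add /nm 27): {"def":82,"j":59,"nm":27,"o":63}
After op 6 (remove /o): {"def":82,"j":59,"nm":27}
After op 7 (replace /nm 11): {"def":82,"j":59,"nm":11}
After op 8 (replace /j 11): {"def":82,"j":11,"nm":11}
After op 9 (add /ju 61): {"def":82,"j":11,"ju":61,"nm":11}
After op 10 (add /j 76): {"def":82,"j":76,"ju":61,"nm":11}
After op 11 (replace /nm 32): {"def":82,"j":76,"ju":61,"nm":32}
After op 12 (add /wxs 85): {"def":82,"j":76,"ju":61,"nm":32,"wxs":85}

Answer: {"def":82,"j":76,"ju":61,"nm":32,"wxs":85}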